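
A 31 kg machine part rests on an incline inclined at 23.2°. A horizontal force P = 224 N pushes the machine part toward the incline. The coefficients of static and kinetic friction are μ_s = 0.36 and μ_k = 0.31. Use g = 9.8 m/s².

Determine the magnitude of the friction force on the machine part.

f ≈ 86.2 N (down the incline)

Resolve perpendicular to the incline: N = m g cos θ + P sin θ = 31×9.8×cos 23.2° + 224×sin 23.2° = 367.5 N.
Along the incline, the net driving force (taking up-slope positive) is P cos θ − m g sin θ = 205.9 − 119.7 = 86.21 N, so equilibrium requires friction f = -86.21 N (down-slope).
The limit of static friction is μ_s N = 132.3 N.
|f_req| = 86.21 ≤ 132.3 N → the machine part is in equilibrium; friction equals the required value.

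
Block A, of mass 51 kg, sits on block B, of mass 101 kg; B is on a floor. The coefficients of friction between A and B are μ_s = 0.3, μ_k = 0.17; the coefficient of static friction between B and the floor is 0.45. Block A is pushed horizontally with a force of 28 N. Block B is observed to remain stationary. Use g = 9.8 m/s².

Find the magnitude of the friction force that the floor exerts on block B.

f ≈ 28 N

Between the blocks, N₁ = m_A g = 499.8 N.
Maximum static friction on A from B: μ_s N₁ = 0.3×499.8 = 149.9 N.
P = 28 N is within that limit, so A and B move together (both at rest); the A–B friction is simply f₁ = P = 28 N.
By Newton's third law B feels 28 N forward from A. With B stationary, the floor's static friction on B balances it: f₂ = 28 N (well within μ_s(m_A+m_B)g = 670.3 N).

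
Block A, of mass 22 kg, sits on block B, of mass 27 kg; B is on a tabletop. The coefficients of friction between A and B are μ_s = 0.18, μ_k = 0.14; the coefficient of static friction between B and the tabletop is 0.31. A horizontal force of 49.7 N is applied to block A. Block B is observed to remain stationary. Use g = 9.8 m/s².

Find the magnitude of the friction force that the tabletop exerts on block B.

Normal force at the A–B interface: N₁ = m_A g = 215.6 N.
Maximum static friction on A from B: μ_s N₁ = 0.18×215.6 = 38.81 N.
Since P = 49.7 N > 38.81 N, A slides on B; the A–B friction is kinetic: f₁ = μ_k N₁ = 0.14×215.6 = 30.2 N.
B experiences an equal 30.2 N forward from A (third law). B is in equilibrium, so the floor supplies f₂ = 30.2 N of static friction (limit μ_s(m_A+m_B)g = 148.9 N, not exceeded).

f ≈ 30.2 N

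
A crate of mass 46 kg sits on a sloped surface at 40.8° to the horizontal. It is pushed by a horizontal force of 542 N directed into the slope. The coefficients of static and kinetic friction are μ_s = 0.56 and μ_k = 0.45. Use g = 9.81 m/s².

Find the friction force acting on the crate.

f ≈ 115 N (down the incline)

The horizontal push has a component P sin θ into the surface, so N = m g cos θ + P sin θ = 341.6 + 354.2 = 695.8 N.
Along the incline, the net driving force (taking up-slope positive) is P cos θ − m g sin θ = 410.3 − 294.9 = 115.4 N, so equilibrium requires friction f = -115.4 N (down-slope).
The limit of static friction is μ_s N = 389.6 N.
Since 115.4 N is within the 389.6 N limit, the crate stays put and friction is exactly 115 N.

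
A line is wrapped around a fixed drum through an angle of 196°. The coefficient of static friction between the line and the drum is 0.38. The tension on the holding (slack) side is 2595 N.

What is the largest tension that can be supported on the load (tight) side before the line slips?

At impending slip the capstan equation gives T₂/T₁ = e^{μβ} with β in radians.
β = 196° × π/180 = 3.421 rad.
e^{μβ} = e^{0.38×3.421} = 3.669.
T₂ = T₁ · e^{μβ} = 2595 × 3.669 = 9520 N.

T_max ≈ 9520 N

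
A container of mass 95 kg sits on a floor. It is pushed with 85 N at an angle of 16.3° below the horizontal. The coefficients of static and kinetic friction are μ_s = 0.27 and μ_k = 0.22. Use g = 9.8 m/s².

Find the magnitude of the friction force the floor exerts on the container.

f ≈ 81.6 N

The vertical component of P adds to the normal force: N = m g + P sin α = 931 + 23.86 = 954.9 N.
For equilibrium, f = P cos α = 85×cos 16.3° = 81.58 N.
The static-friction limit is μ_s N = 257.8 N.
Since 81.58 N does not exceed the limit, the container stays at rest and f = 81.6 N.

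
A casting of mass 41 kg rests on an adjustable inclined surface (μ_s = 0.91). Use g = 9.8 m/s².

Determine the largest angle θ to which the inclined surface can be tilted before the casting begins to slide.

At the slip threshold, m g sin θ = μ_s · m g cos θ, so tan θ = μ_s.
θ_max = arctan(0.91) = 42.3°.

θ_max ≈ 42.3°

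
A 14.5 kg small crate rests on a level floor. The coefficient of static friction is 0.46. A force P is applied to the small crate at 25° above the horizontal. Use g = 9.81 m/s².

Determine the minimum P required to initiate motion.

P ≈ 59.4 N

N = m g − P sin α (the pull lifts the small crate).
At impending slip, P cos α = μ_s N = μ_s (m g − P sin α).
Solving: P (cos α + μ_s sin α) = μ_s m g → P = 0.46×142/(cos 25° + 0.46 sin 25°) = 65.4/1.101 = 59.4 N.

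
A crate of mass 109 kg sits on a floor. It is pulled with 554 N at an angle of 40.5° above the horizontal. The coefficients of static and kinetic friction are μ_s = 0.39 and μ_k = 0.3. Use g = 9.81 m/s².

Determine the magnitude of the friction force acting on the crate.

f ≈ 213 N

Vertical equilibrium gives N = m g − P sin α = 709.5 N.
Horizontally, friction must balance P cos α = 421.3 N.
The static-friction limit is μ_s N = 276.7 N.
The required friction exceeds μ_s N, so the crate moves and f = μ_k N = 213 N.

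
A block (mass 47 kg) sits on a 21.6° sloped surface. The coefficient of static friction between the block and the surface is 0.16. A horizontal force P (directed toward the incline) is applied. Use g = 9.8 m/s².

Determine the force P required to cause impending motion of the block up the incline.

P ≈ 273 N

At impending motion up the slope, friction acts down-slope at its limit: f = μ_s N.
Perpendicular to the incline: N = m g cos θ + P sin θ.
Along the incline: P cos θ = m g sin θ + μ_s N = m g sin θ + μ_s (m g cos θ + P sin θ).
Solving, P (cos θ − μ_s sin θ) = m g (sin θ + μ_s cos θ), so P = 47×9.8×(sin 21.6° + 0.16 cos 21.6°)/(cos 21.6° − 0.16 sin 21.6°) = 461×0.5169/0.8709 = 273 N.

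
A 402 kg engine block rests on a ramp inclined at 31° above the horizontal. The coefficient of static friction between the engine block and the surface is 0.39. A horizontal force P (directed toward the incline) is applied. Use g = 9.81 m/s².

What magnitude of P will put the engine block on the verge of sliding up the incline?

At impending motion up the slope, friction acts down-slope at its limit: f = μ_s N.
Perpendicular to the incline: N = m g cos θ + P sin θ.
Along the incline: P cos θ = m g sin θ + μ_s N = m g sin θ + μ_s (m g cos θ + P sin θ).
Solving, P (cos θ − μ_s sin θ) = m g (sin θ + μ_s cos θ), so P = 402×9.81×(sin 31° + 0.39 cos 31°)/(cos 31° − 0.39 sin 31°) = 3940×0.8493/0.6563 = 5100 N.

P ≈ 5100 N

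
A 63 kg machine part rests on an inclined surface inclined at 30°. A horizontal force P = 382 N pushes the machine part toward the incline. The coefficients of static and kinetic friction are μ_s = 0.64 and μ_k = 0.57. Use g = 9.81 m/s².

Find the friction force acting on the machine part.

f ≈ 21.8 N (down the incline)

Resolve perpendicular to the incline: N = m g cos θ + P sin θ = 63×9.81×cos 30° + 382×sin 30° = 726.2 N.
Parallel to the incline: P cos θ − m g sin θ = 330.8 − 309 = 21.81 N; the friction needed to balance this is 21.81 N acting down the slope.
The limit of static friction is μ_s N = 464.8 N.
Since 21.81 N is within the 464.8 N limit, the machine part stays put and friction is exactly 21.8 N.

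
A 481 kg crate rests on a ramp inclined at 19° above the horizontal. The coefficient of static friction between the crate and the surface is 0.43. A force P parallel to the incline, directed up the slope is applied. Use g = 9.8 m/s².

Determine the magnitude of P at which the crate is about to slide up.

P ≈ 3450 N

At impending motion up the slope, friction acts down-slope at its limit: f = μ_s N.
P is parallel to the surface, so N = m g cos θ = 4460 N.
Along the incline: P = m g sin θ + μ_s N = 1530 + 0.43×4460 = 3450 N.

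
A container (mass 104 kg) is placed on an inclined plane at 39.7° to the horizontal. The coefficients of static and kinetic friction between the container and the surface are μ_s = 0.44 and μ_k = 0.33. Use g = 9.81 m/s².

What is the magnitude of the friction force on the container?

The normal reaction is N = m g cos θ = 785 N.
Along the slope the weight component is m g sin θ = 651.7 N; friction must supply exactly this, acting up-slope.
The static-friction ceiling is μ_s N = 0.44 × 785 = 345.4 N.
Since |651.7| > 345.4 N, static friction cannot hold it; the container slides down the incline and kinetic friction applies: f = μ_k N = 0.33 × 785 = 259 N.

f ≈ 259 N (up the incline)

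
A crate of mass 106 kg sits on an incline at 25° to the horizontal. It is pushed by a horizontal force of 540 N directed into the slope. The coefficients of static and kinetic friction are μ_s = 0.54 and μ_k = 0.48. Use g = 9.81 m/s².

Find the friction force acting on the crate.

Normal direction: N = m g cos θ + P sin θ = 1171 N.
Parallel to the incline: P cos θ − m g sin θ = 489.4 − 439.5 = 49.94 N; the friction needed to balance this is 49.94 N acting down the slope.
Maximum static friction: μ_s N = 0.54 × 1171 = 632.1 N.
Since 49.94 N is within the 632.1 N limit, the crate stays put and friction is exactly 49.9 N.

f ≈ 49.9 N (down the incline)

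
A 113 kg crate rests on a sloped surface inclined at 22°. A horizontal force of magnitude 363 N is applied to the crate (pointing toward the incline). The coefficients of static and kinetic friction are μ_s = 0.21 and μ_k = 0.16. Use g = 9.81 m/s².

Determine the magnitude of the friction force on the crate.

f ≈ 78.7 N (up the incline)

Normal direction: N = m g cos θ + P sin θ = 1164 N.
Along the incline, the net driving force (taking up-slope positive) is P cos θ − m g sin θ = 336.6 − 415.3 = -78.69 N, so equilibrium requires friction f = 78.69 N (up-slope).
Maximum static friction: μ_s N = 0.21 × 1164 = 244.4 N.
|f_req| = 78.69 ≤ 244.4 N → the crate is in equilibrium; friction equals the required value.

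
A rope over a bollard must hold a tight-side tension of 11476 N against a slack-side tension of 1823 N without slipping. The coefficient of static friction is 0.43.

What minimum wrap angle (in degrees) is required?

T₂/T₁ = e^{μβ} → β = ln(T₂/T₁)/μ.
β = ln(11476/1823)/0.43 = 1.84/0.43 = 4.279 rad.
In degrees: β = 4.279 × 180/π = 245°.

β_min ≈ 245°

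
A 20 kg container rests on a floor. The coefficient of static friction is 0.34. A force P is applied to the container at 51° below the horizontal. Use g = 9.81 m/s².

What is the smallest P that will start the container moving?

N = m g + P sin α (the push presses the container into the floor).
At impending slip, P cos α = μ_s N = μ_s (m g + P sin α).
Solving: P (cos α − μ_s sin α) = μ_s m g → P = 0.34×196/(cos 51° − 0.34 sin 51°) = 66.7/0.3651 = 183 N.

P ≈ 183 N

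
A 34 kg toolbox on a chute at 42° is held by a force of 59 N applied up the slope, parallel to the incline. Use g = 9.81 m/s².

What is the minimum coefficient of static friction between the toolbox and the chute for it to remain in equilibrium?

N = m g cos θ = 247.9 N.
Friction must make up the shortfall along the incline: f = m g sin θ − P = 223.2 − 59 = 164.2 N.
At the threshold f = μ_s N, so μ_s,min = 164.2/247.9 = 0.662.

μ_s,min ≈ 0.662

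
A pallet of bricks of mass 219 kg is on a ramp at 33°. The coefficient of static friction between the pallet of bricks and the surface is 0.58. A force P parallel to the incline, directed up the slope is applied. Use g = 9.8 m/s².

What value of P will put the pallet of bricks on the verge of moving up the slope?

At impending motion up the slope, friction acts down-slope at its limit: f = μ_s N.
P is parallel to the surface, so N = m g cos θ = 1800 N.
Along the incline: P = m g sin θ + μ_s N = 1170 + 0.58×1800 = 2210 N.

P ≈ 2210 N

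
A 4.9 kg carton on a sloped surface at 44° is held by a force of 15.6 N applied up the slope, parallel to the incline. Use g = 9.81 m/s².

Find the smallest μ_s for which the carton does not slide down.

N = m g cos θ = 34.58 N.
Friction must make up the shortfall along the incline: f = m g sin θ − P = 33.39 − 15.6 = 17.79 N.
At the threshold f = μ_s N, so μ_s,min = 17.79/34.58 = 0.515.

μ_s,min ≈ 0.515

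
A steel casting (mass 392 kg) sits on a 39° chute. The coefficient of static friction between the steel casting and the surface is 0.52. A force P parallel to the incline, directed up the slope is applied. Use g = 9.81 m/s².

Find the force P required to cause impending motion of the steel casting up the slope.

P ≈ 3970 N

At impending motion up the slope, friction acts down-slope at its limit: f = μ_s N.
P is parallel to the surface, so N = m g cos θ = 2990 N.
Along the incline: P = m g sin θ + μ_s N = 2420 + 0.52×2990 = 3970 N.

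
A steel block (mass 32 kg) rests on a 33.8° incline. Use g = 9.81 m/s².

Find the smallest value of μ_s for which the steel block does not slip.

At the slip threshold m g sin θ = μ_s m g cos θ, so μ_s,min = tan θ.
μ_s,min = tan 33.8° = 0.669.

μ_s,min ≈ 0.669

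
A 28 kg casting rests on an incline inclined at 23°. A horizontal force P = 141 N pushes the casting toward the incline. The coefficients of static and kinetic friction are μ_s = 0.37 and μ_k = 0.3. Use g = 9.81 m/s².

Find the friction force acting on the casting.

The horizontal push has a component P sin θ into the surface, so N = m g cos θ + P sin θ = 252.8 + 55.09 = 307.9 N.
Along the incline, the net driving force (taking up-slope positive) is P cos θ − m g sin θ = 129.8 − 107.3 = 22.47 N, so equilibrium requires friction f = -22.47 N (down-slope).
The limit of static friction is μ_s N = 113.9 N.
Since 22.47 N is within the 113.9 N limit, the casting stays put and friction is exactly 22.5 N.

f ≈ 22.5 N (down the incline)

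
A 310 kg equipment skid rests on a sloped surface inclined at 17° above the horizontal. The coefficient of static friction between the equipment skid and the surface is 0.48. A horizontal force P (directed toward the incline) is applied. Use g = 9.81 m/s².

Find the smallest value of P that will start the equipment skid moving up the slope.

P ≈ 2800 N

At impending motion up the slope, friction acts down-slope at its limit: f = μ_s N.
Perpendicular to the incline: N = m g cos θ + P sin θ.
Along the incline: P cos θ = m g sin θ + μ_s N = m g sin θ + μ_s (m g cos θ + P sin θ).
Solving, P (cos θ − μ_s sin θ) = m g (sin θ + μ_s cos θ), so P = 310×9.81×(sin 17° + 0.48 cos 17°)/(cos 17° − 0.48 sin 17°) = 3040×0.7514/0.816 = 2800 N.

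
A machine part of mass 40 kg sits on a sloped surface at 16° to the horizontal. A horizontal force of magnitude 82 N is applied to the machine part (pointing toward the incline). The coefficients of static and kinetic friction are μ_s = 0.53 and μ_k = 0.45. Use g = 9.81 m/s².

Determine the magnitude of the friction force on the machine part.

Normal direction: N = m g cos θ + P sin θ = 399.8 N.
Along the incline, the net driving force (taking up-slope positive) is P cos θ − m g sin θ = 78.82 − 108.2 = -29.34 N, so equilibrium requires friction f = 29.34 N (up-slope).
Maximum static friction: μ_s N = 0.53 × 399.8 = 211.9 N.
|f_req| = 29.34 ≤ 211.9 N → the machine part is in equilibrium; friction equals the required value.

f ≈ 29.3 N (up the incline)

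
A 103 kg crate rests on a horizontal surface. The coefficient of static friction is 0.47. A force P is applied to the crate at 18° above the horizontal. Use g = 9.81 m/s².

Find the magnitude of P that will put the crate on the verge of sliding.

N = m g − P sin α (the pull lifts the crate).
At impending slip, P cos α = μ_s N = μ_s (m g − P sin α).
Solving: P (cos α + μ_s sin α) = μ_s m g → P = 0.47×1010/(cos 18° + 0.47 sin 18°) = 475/1.096 = 433 N.

P ≈ 433 N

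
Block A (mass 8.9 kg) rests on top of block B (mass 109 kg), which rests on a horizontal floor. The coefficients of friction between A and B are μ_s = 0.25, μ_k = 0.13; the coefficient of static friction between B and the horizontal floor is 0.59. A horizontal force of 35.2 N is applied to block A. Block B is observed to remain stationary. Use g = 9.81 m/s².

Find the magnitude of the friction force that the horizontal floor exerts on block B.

f ≈ 11.4 N

Normal force at the A–B interface: N₁ = m_A g = 87.31 N.
Maximum static friction on A from B: μ_s N₁ = 0.25×87.31 = 21.83 N.
P = 35.2 N exceeds that limit, so A slips over B and the interface friction becomes kinetic: f₁ = μ_k N₁ = 0.13×87.31 = 11.4 N.
B experiences an equal 11.4 N forward from A (third law). B is in equilibrium, so the floor supplies f₂ = 11.4 N of static friction (limit μ_s(m_A+m_B)g = 682.4 N, not exceeded).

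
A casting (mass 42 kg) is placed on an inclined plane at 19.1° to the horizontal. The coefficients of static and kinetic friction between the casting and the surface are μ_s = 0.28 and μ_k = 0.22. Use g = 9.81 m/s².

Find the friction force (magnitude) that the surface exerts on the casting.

f ≈ 85.7 N (up the incline)

The normal reaction is N = m g cos θ = 389.3 N.
For equilibrium along the incline, friction must balance the weight component: f = m g sin θ = 134.8 N up the slope.
The static-friction ceiling is μ_s N = 0.28 × 389.3 = 109 N.
Since |134.8| > 109 N, static friction cannot hold it; the casting slides down the incline and kinetic friction applies: f = μ_k N = 0.22 × 389.3 = 85.7 N.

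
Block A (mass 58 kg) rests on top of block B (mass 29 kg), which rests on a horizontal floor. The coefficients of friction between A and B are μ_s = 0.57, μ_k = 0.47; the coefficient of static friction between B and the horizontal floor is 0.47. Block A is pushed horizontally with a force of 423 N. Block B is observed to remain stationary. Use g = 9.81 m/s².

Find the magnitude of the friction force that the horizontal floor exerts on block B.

f ≈ 267 N

Between the blocks, N₁ = m_A g = 569 N.
So the A–B interface can sustain at most μ_s N₁ = 324.3 N of static friction.
Since P = 423 N > 324.3 N, A slides on B; the A–B friction is kinetic: f₁ = μ_k N₁ = 0.47×569 = 267 N.
B experiences an equal 267 N forward from A (third law). B is in equilibrium, so the floor supplies f₂ = 267 N of static friction (limit μ_s(m_A+m_B)g = 401.1 N, not exceeded).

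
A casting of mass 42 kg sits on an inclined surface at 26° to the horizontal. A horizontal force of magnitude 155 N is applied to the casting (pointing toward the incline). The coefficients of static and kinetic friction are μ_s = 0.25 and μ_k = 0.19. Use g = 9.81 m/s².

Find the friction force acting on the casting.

f ≈ 41.3 N (up the incline)

Resolve perpendicular to the incline: N = m g cos θ + P sin θ = 42×9.81×cos 26° + 155×sin 26° = 438.3 N.
Along the incline, the net driving force (taking up-slope positive) is P cos θ − m g sin θ = 139.3 − 180.6 = -41.3 N, so equilibrium requires friction f = 41.3 N (up-slope).
Maximum static friction: μ_s N = 0.25 × 438.3 = 109.6 N.
Since 41.3 N is within the 109.6 N limit, the casting stays put and friction is exactly 41.3 N.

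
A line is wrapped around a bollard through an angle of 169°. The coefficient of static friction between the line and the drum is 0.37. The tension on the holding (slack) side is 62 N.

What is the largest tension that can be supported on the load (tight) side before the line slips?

At impending slip the capstan equation gives T₂/T₁ = e^{μβ} with β in radians.
β = 169° × π/180 = 2.95 rad.
e^{μβ} = e^{0.37×2.95} = 2.978.
T₂ = T₁ · e^{μβ} = 62 × 2.978 = 185 N.

T_max ≈ 185 N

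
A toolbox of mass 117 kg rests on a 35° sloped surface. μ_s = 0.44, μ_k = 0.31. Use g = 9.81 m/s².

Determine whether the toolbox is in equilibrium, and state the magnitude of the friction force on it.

N = m g cos θ = 940 N.
Down-slope weight component: m g sin θ = 658 N.
μ_s N = 414 N.
658 > 414 N, so it slides; kinetic friction f = μ_k N = 0.31×940 = 291 N.

f ≈ 291 N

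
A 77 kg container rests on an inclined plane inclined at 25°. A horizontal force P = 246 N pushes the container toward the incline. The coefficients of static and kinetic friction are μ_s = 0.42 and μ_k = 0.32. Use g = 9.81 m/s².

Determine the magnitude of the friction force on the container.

Resolve perpendicular to the incline: N = m g cos θ + P sin θ = 77×9.81×cos 25° + 246×sin 25° = 788.6 N.
Parallel to the incline: P cos θ − m g sin θ = 223 − 319.2 = -96.28 N; the friction needed to balance this is 96.28 N acting up the slope.
The limit of static friction is μ_s N = 331.2 N.
Since 96.28 N is within the 331.2 N limit, the container stays put and friction is exactly 96.3 N.

f ≈ 96.3 N (up the incline)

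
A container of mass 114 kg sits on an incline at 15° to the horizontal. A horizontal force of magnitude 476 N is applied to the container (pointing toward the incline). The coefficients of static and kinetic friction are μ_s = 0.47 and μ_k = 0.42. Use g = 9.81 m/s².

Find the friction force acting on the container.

The horizontal push has a component P sin θ into the surface, so N = m g cos θ + P sin θ = 1080 + 123.2 = 1203 N.
Parallel to the incline: P cos θ − m g sin θ = 459.8 − 289.4 = 170.3 N; the friction needed to balance this is 170.3 N acting down the slope.
The limit of static friction is μ_s N = 565.6 N.
|f_req| = 170.3 ≤ 565.6 N → the container is in equilibrium; friction equals the required value.

f ≈ 170 N (down the incline)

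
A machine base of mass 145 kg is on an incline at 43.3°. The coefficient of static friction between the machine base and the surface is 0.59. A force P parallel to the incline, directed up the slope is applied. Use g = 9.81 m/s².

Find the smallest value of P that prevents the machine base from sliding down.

P_min ≈ 365 N

The machine base tends to slide down (tan θ > μ_s), so at the point of impending slip friction acts up-slope at its limit: f = μ_s N.
P is parallel to the surface, so N = m g cos θ = 1040 N.
Along the incline: P + μ_s N = m g sin θ, so P = 976 − 0.59×1040 = 365 N.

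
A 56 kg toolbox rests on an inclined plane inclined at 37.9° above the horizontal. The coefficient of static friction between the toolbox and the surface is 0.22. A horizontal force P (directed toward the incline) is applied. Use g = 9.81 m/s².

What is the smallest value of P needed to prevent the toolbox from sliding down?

P_min ≈ 262 N

The toolbox tends to slide down (tan θ > μ_s), so at the point of impending slip friction acts up-slope at its limit: f = μ_s N.
Perpendicular to the incline: N = m g cos θ + P sin θ.
Along the incline: P cos θ + μ_s N = m g sin θ, i.e. P cos θ + μ_s (m g cos θ + P sin θ) = m g sin θ.
Solving, P (cos θ + μ_s sin θ) = m g (sin θ − μ_s cos θ), so P = 549×0.4407/0.9242 = 262 N.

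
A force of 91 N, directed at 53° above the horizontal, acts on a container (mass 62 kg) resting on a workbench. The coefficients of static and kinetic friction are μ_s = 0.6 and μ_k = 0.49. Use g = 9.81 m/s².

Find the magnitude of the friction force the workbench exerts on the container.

f ≈ 54.8 N

Vertical equilibrium gives N = m g − P sin α = 535.5 N.
Horizontally, friction must balance P cos α = 54.77 N.
μ_s N = 0.6 × 535.5 = 321.3 N.
Since 54.77 N does not exceed the limit, the container stays at rest and f = 54.8 N.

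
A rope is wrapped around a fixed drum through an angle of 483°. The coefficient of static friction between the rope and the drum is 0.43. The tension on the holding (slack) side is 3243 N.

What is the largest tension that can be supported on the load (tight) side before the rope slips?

T_max ≈ 122000 N

At impending slip the capstan equation gives T₂/T₁ = e^{μβ} with β in radians.
β = 483° × π/180 = 8.43 rad.
e^{μβ} = e^{0.43×8.43} = 37.52.
T₂ = T₁ · e^{μβ} = 3243 × 37.52 = 122000 N.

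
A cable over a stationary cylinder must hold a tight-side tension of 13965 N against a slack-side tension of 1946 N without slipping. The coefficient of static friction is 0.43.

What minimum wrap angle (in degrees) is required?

β_min ≈ 263°

T₂/T₁ = e^{μβ} → β = ln(T₂/T₁)/μ.
β = ln(13965/1946)/0.43 = 1.971/0.43 = 4.583 rad.
In degrees: β = 4.583 × 180/π = 263°.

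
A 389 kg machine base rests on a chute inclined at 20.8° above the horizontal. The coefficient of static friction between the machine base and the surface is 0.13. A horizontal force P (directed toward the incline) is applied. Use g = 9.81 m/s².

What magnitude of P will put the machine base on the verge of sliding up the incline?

At impending motion up the slope, friction acts down-slope at its limit: f = μ_s N.
Perpendicular to the incline: N = m g cos θ + P sin θ.
Along the incline: P cos θ = m g sin θ + μ_s N = m g sin θ + μ_s (m g cos θ + P sin θ).
Solving, P (cos θ − μ_s sin θ) = m g (sin θ + μ_s cos θ), so P = 389×9.81×(sin 20.8° + 0.13 cos 20.8°)/(cos 20.8° − 0.13 sin 20.8°) = 3820×0.4766/0.8887 = 2050 N.

P ≈ 2050 N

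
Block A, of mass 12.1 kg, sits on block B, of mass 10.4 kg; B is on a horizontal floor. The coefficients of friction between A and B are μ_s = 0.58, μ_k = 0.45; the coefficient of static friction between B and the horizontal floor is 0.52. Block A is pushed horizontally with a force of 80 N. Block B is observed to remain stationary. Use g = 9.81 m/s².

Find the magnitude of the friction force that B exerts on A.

f ≈ 53.4 N

The normal force B exerts on A is simply A's weight, N₁ = 118.7 N.
So the A–B interface can sustain at most μ_s N₁ = 68.85 N of static friction.
Since P = 80 N > 68.85 N, A slides on B; the A–B friction is kinetic: f₁ = μ_k N₁ = 0.45×118.7 = 53.4 N.
By Newton's third law B feels 53.4 N forward from A. With B stationary, the floor's static friction on B balances it: f₂ = 53.4 N (well within μ_s(m_A+m_B)g = 114.8 N).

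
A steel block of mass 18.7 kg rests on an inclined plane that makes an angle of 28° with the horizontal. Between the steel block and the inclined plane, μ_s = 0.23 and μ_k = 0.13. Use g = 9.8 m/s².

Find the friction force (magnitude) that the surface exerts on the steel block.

f ≈ 21 N (up the incline)

Normal force: N = m g cos θ = 18.7 × 9.8 × cos 28° = 161.8 N.
For equilibrium along the incline, friction must balance the weight component: f = m g sin θ = 86.04 N up the slope.
Maximum static friction available: μ_s N = 0.23 × 161.8 = 37.22 N.
Since |86.04| > 37.22 N, static friction cannot hold it; the steel block slides down the incline and kinetic friction applies: f = μ_k N = 0.13 × 161.8 = 21 N.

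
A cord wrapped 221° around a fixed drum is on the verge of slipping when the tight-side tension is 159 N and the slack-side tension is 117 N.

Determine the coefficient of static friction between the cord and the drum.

T₂/T₁ = e^{μβ} → μ = ln(T₂/T₁)/β.
β = 221° = 3.857 rad.
μ = ln(159/117)/3.857 = ln(1.359)/3.857 = 0.0795.

μ ≈ 0.0795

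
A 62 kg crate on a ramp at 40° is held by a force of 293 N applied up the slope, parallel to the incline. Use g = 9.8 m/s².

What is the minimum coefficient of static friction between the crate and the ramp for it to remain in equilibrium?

N = m g cos θ = 465.4 N.
Friction must make up the shortfall along the incline: f = m g sin θ − P = 390.6 − 293 = 97.56 N.
At the threshold f = μ_s N, so μ_s,min = 97.56/465.4 = 0.21.

μ_s,min ≈ 0.21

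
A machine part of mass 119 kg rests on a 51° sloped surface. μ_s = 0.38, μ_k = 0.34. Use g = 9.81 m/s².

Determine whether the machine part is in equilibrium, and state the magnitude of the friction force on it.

f ≈ 250 N

N = m g cos θ = 735 N.
Down-slope weight component: m g sin θ = 907 N.
μ_s N = 279 N.
907 > 279 N, so it slides; kinetic friction f = μ_k N = 0.34×735 = 250 N.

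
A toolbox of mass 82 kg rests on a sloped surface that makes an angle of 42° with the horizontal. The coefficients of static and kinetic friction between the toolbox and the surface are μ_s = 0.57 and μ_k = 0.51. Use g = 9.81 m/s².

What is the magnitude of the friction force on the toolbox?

f ≈ 305 N (up the incline)

The normal reaction is N = m g cos θ = 597.8 N.
For equilibrium along the incline, friction must balance the weight component: f = m g sin θ = 538.3 N up the slope.
Static friction can supply at most μ_s N = 340.7 N.
Since |538.3| > 340.7 N, static friction cannot hold it; the toolbox slides down the incline and kinetic friction applies: f = μ_k N = 0.51 × 597.8 = 305 N.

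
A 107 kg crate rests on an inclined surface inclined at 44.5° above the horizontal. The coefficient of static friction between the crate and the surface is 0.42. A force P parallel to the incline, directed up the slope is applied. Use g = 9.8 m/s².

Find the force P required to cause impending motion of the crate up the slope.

At impending motion up the slope, friction acts down-slope at its limit: f = μ_s N.
P is parallel to the surface, so N = m g cos θ = 748 N.
Along the incline: P = m g sin θ + μ_s N = 735 + 0.42×748 = 1050 N.

P ≈ 1050 N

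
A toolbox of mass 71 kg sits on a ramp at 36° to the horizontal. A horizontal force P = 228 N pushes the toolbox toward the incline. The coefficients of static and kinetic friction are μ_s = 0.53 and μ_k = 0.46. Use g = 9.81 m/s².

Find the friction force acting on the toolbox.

Resolve perpendicular to the incline: N = m g cos θ + P sin θ = 71×9.81×cos 36° + 228×sin 36° = 697.5 N.
Parallel to the incline: P cos θ − m g sin θ = 184.5 − 409.4 = -224.9 N; the friction needed to balance this is 224.9 N acting up the slope.
The limit of static friction is μ_s N = 369.7 N.
|f_req| = 224.9 ≤ 369.7 N → the toolbox is in equilibrium; friction equals the required value.

f ≈ 225 N (up the incline)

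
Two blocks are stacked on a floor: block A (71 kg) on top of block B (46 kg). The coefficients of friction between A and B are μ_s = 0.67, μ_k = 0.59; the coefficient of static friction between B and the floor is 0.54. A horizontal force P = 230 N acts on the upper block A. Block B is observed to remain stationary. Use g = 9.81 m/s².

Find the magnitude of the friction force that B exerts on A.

The normal force B exerts on A is simply A's weight, N₁ = 696.5 N.
Maximum static friction on A from B: μ_s N₁ = 0.67×696.5 = 466.7 N.
P = 230 N is within that limit, so A and B move together (both at rest); the A–B friction is simply f₁ = P = 230 N.
By Newton's third law B feels 230 N forward from A. With B stationary, the floor's static friction on B balances it: f₂ = 230 N (well within μ_s(m_A+m_B)g = 619.8 N).

f ≈ 230 N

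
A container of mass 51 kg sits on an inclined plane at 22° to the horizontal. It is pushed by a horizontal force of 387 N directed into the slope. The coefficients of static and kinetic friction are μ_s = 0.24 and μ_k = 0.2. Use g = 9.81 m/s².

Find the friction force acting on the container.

Resolve perpendicular to the incline: N = m g cos θ + P sin θ = 51×9.81×cos 22° + 387×sin 22° = 608.9 N.
Parallel to the incline: P cos θ − m g sin θ = 358.8 − 187.4 = 171.4 N; the friction needed to balance this is 171.4 N acting down the slope.
Maximum static friction: μ_s N = 0.24 × 608.9 = 146.1 N.
|f_req| = 171.4 > 146.1 N → the container slides up the incline; f = μ_k N = 0.2 × 608.9 = 122 N.

f ≈ 122 N (down the incline)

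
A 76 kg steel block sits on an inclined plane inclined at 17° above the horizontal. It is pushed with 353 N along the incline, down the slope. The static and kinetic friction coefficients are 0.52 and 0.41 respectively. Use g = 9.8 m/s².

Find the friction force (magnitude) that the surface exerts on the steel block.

The normal reaction is N = m g cos θ = 712.3 N.
Parallel to the incline, ΣF = 0 gives f = m g sin θ + P = 217.8 + 353 = 570.8 N (up-slope positive).
The static-friction ceiling is μ_s N = 0.52 × 712.3 = 370.4 N.
Since |570.8| > 370.4 N, static friction cannot hold it; the steel block slides down the incline and kinetic friction applies: f = μ_k N = 0.41 × 712.3 = 292 N.

f ≈ 292 N (up the incline)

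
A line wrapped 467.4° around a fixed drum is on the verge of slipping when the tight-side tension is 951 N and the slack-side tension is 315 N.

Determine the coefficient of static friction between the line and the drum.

μ ≈ 0.135

T₂/T₁ = e^{μβ} → μ = ln(T₂/T₁)/β.
β = 467.4° = 8.158 rad.
μ = ln(951/315)/8.158 = ln(3.019)/8.158 = 0.135.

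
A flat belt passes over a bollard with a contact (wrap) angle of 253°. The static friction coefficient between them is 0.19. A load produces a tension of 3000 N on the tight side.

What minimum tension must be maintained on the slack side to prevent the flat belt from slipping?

T_min ≈ 1300 N

Capstan equation at impending slip: T_tight/T_slack = e^{μβ}.
β = 253° = 4.416 rad; e^{μβ} = e^{0.19×4.416} = 2.314.
T_slack = T_tight / e^{μβ} = 3000 / 2.314 = 1300 N.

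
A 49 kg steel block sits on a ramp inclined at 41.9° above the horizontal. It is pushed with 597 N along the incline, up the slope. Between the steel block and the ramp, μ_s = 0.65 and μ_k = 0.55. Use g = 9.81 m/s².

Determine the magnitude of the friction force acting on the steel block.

f ≈ 197 N (down the incline)

Normal force: N = m g cos θ = 49 × 9.81 × cos 41.9° = 357.8 N.
The friction needed for equilibrium is m g sin θ − P = 321 − 597 = -276 N, measured positive up-slope.
Static friction can supply at most μ_s N = 232.6 N.
Since |-276| > 232.6 N, static friction cannot hold it; the steel block slides up the incline and kinetic friction applies: f = μ_k N = 0.55 × 357.8 = 197 N.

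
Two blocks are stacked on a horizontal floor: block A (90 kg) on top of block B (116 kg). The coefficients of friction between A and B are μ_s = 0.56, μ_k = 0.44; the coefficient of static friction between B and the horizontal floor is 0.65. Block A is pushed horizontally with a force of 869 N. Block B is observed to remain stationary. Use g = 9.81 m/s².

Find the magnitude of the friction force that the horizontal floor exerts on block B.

f ≈ 388 N

Normal force at the A–B interface: N₁ = m_A g = 882.9 N.
So the A–B interface can sustain at most μ_s N₁ = 494.4 N of static friction.
P = 869 N exceeds that limit, so A slips over B and the interface friction becomes kinetic: f₁ = μ_k N₁ = 0.44×882.9 = 388 N.
By Newton's third law B feels 388 N forward from A. With B stationary, the floor's static friction on B balances it: f₂ = 388 N (well within μ_s(m_A+m_B)g = 1314 N).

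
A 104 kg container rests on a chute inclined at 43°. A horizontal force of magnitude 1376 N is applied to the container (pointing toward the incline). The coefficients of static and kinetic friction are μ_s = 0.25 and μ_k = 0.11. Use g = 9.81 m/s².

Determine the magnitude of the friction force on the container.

The horizontal push has a component P sin θ into the surface, so N = m g cos θ + P sin θ = 746.2 + 938.4 = 1685 N.
Along the incline, the net driving force (taking up-slope positive) is P cos θ − m g sin θ = 1006 − 695.8 = 310.5 N, so equilibrium requires friction f = -310.5 N (down-slope).
Maximum static friction: μ_s N = 0.25 × 1685 = 421.1 N.
Since 310.5 N is within the 421.1 N limit, the container stays put and friction is exactly 311 N.

f ≈ 311 N (down the incline)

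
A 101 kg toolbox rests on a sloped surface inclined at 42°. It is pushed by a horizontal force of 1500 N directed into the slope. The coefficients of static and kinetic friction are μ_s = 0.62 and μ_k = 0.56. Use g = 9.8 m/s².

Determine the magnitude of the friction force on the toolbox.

f ≈ 452 N (down the incline)

Normal direction: N = m g cos θ + P sin θ = 1739 N.
Parallel to the incline: P cos θ − m g sin θ = 1115 − 662.3 = 452.4 N; the friction needed to balance this is 452.4 N acting down the slope.
Maximum static friction: μ_s N = 0.62 × 1739 = 1078 N.
|f_req| = 452.4 ≤ 1078 N → the toolbox is in equilibrium; friction equals the required value.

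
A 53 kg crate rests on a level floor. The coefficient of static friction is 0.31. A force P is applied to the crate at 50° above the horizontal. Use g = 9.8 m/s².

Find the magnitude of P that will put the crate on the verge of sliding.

N = m g − P sin α (the pull lifts the crate).
At impending slip, P cos α = μ_s N = μ_s (m g − P sin α).
Solving: P (cos α + μ_s sin α) = μ_s m g → P = 0.31×519/(cos 50° + 0.31 sin 50°) = 161/0.8803 = 183 N.

P ≈ 183 N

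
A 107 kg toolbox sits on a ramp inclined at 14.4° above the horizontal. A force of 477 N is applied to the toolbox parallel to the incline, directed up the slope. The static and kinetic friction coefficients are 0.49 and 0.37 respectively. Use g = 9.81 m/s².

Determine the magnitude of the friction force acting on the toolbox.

f ≈ 216 N (down the incline)

The normal reaction is N = m g cos θ = 1017 N.
Parallel to the incline, ΣF = 0 gives f = m g sin θ − P = 261 − 477 = -216 N (up-slope positive).
The static-friction ceiling is μ_s N = 0.49 × 1017 = 498.2 N.
Since |-216| ≤ 498.2 N, static friction is sufficient; f equals the required value, not μ_s N.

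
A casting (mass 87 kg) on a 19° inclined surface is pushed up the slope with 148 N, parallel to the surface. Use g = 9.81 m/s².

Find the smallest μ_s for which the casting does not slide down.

μ_s,min ≈ 0.161

N = m g cos θ = 807 N.
Friction must make up the shortfall along the incline: f = m g sin θ − P = 277.9 − 148 = 129.9 N.
At the threshold f = μ_s N, so μ_s,min = 129.9/807 = 0.161.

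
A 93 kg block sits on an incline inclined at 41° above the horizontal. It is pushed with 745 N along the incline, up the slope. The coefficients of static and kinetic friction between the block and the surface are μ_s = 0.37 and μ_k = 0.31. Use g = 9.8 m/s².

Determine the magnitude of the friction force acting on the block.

Perpendicular to the surface, N = m g cos θ = 93·9.8·cos 41° = 687.8 N.
The friction needed for equilibrium is m g sin θ − P = 597.9 − 745 = -147.1 N, measured positive up-slope.
Maximum static friction available: μ_s N = 0.37 × 687.8 = 254.5 N.
Since |-147.1| ≤ 254.5 N, static friction is sufficient; f equals the required value, not μ_s N.

f ≈ 147 N (down the incline)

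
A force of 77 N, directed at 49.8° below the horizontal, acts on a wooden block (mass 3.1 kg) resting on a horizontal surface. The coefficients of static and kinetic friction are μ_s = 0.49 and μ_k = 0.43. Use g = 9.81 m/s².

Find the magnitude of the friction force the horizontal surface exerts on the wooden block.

f ≈ 38.4 N

Vertical equilibrium gives N = m g + P sin α = 89.22 N.
For equilibrium, f = P cos α = 77×cos 49.8° = 49.7 N.
μ_s N = 0.49 × 89.22 = 43.72 N.
49.7 > 43.72 N → the wooden block slides; f = μ_k N = 0.43×89.22 = 38.4 N.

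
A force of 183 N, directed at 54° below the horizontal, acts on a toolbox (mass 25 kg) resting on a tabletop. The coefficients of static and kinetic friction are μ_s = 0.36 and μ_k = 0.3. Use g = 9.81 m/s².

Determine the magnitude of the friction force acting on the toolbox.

Vertical equilibrium gives N = m g + P sin α = 393.3 N.
For equilibrium, f = P cos α = 183×cos 54° = 107.6 N.
μ_s N = 0.36 × 393.3 = 141.6 N.
107.6 ≤ 141.6 N → static; friction equals the required 108 N.

f ≈ 108 N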